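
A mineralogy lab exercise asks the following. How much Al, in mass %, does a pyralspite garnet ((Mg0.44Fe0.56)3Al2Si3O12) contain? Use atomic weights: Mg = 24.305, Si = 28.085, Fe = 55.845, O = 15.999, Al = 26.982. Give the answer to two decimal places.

M((Mg0.44Fe0.56)3Al2Si3O12) = 456.109 g/mol.
Al contributes 2 × 26.982 = 53.964 g per mole.
53.964/456.109 = 0.1183 → 11.83%.

11.83 mass %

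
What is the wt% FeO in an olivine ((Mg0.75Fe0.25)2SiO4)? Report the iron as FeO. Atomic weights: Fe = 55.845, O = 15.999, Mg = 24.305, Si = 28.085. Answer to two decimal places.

22.96 wt%

Molar mass of (Mg0.75Fe0.25)2SiO4 = 1.50·24.305 + 0.50·55.845 + 1·28.085 + 4·15.999 = 156.461 g/mol.
Each formula unit contains 0.50 Fe, equivalent to 0.50/1 = 0.5000 mol FeO.
M(FeO) = 1×55.845 + 1×15.999 = 71.844 g/mol.
Mass of FeO per formula unit = 0.5000 × 71.844 = 35.922 g.
FeO wt% = 35.922 / 156.461 × 100 = 22.96%.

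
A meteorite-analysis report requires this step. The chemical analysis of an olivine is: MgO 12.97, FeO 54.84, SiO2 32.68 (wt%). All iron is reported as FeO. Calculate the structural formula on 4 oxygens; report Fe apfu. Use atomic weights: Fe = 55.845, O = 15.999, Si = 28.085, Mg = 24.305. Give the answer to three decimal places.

MgO: 12.97/40.304 = 0.32180 mol → 0.32180 mol Mg, 0.32180 mol O.
FeO: 54.84/71.844 = 0.76332 mol → 0.76332 mol Fe, 0.76332 mol O.
SiO2: 32.68/60.083 = 0.54391 mol → 0.54391 mol Si, 1.08782 mol O.
Total oxygen = 2.17294 mol. Normalization factor = 4/2.17294 = 1.84082.
Fe per 4 O = 0.76332 × 1.84082 = 1.405.

1.405 Fe apfu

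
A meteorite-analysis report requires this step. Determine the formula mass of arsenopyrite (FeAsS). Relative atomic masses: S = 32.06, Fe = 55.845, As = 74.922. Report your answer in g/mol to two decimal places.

162.83 g/mol

The formula mass is the sum 1×55.845 + 1×74.922 + 1×32.06.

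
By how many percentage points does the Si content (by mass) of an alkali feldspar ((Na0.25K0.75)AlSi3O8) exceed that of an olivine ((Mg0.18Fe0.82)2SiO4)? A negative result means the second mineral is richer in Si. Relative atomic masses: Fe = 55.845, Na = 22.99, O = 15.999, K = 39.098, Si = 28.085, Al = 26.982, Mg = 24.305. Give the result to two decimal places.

16.12 percentage points

M((Na0.25K0.75)AlSi3O8) = 274.300 g/mol, so wt% Si = 84.255/274.300 × 100 = 30.72%.
M((Mg0.18Fe0.82)2SiO4) = 192.417 g/mol, so wt% Si = 28.085/192.417 × 100 = 14.60%.
30.72 − 14.60 = 16.12 pp.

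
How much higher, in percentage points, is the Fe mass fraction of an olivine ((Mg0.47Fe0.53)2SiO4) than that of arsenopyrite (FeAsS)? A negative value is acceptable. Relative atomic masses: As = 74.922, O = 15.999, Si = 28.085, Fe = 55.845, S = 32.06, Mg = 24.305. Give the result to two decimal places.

-0.30 percentage points

Fe in (Mg0.47Fe0.53)2SiO4: molar mass 174.123 g/mol; 1.06×55.845 = 59.196 g → 34.00 wt%.
Fe in FeAsS: molar mass 162.827 g/mol; 1×55.845 = 55.845 g → 34.30 wt%.
Difference = 34.00 − 34.30 = -0.30 percentage points.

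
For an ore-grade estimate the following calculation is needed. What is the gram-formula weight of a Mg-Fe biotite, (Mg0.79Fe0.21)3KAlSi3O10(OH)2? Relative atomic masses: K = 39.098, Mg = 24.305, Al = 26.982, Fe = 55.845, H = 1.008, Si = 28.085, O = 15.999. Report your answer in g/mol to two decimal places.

M = 2.37·24.305 + 0.63·55.845 + 1·39.098 + 1·26.982 + 3·28.085 + 12·15.999 + 2·1.008

437.12 g/mol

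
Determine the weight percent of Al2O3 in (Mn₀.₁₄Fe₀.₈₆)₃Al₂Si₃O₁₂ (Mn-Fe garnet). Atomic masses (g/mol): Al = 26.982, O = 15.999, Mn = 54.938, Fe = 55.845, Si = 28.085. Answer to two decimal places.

20.50 wt%

Molar mass of (Mn₀.₁₄Fe₀.₈₆)₃Al₂Si₃O₁₂ = 0.42·54.938 + 2.58·55.845 + 2·26.982 + 3·28.085 + 12·15.999 = 497.361 g/mol.
Each formula unit contains 2 Al, equivalent to 2/2 = 1.0000 mol Al2O3.
M(Al2O3) = 2×26.982 + 3×15.999 = 101.961 g/mol.
Mass of Al2O3 per formula unit = 1.0000 × 101.961 = 101.961 g.
Al2O3 wt% = 101.961 / 497.361 × 100 = 20.50%.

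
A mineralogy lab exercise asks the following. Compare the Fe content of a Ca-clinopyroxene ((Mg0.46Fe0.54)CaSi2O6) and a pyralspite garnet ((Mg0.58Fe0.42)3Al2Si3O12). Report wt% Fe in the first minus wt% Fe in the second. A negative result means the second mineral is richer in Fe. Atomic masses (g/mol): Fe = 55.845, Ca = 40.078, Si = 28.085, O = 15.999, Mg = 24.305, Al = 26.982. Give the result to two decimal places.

M((Mg0.46Fe0.54)CaSi2O6) = 233.579 g/mol, so wt% Fe = 30.156/233.579 × 100 = 12.91%.
M((Mg0.58Fe0.42)3Al2Si3O12) = 442.862 g/mol, so wt% Fe = 70.365/442.862 × 100 = 15.89%.
12.91 − 15.89 = -2.98 pp.

-2.98 percentage points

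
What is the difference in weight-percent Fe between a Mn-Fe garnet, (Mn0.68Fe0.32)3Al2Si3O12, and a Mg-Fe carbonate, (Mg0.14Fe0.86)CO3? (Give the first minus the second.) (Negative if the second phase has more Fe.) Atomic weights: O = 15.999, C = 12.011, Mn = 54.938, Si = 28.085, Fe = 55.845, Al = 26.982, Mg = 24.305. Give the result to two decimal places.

M((Mn0.68Fe0.32)3Al2Si3O12) = 495.892 g/mol, so wt% Fe = 53.611/495.892 × 100 = 10.81%.
M((Mg0.14Fe0.86)CO3) = 111.437 g/mol, so wt% Fe = 48.027/111.437 × 100 = 43.10%.
10.81 − 43.10 = -32.29 pp.

-32.29 percentage points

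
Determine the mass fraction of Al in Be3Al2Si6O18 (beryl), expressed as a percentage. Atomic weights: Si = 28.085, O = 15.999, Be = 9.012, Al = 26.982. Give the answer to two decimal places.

Formula mass = 3×9.012 + 2×26.982 + 6×28.085 + 18×15.999 = 537.492 g/mol, of which 53.964 g is Al.
So Al makes up 53.964/537.492 = 0.1004 of the mass, i.e. 10.04%.

10.04 mass %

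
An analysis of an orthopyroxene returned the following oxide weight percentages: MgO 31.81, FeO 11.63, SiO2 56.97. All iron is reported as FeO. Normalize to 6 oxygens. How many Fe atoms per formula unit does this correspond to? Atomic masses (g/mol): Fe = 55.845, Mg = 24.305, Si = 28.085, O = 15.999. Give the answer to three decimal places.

MgO: 31.81/40.304 = 0.78925 mol → 0.78925 mol Mg, 0.78925 mol O.
FeO: 11.63/71.844 = 0.16188 mol → 0.16188 mol Fe, 0.16188 mol O.
SiO2: 56.97/60.083 = 0.94819 mol → 0.94819 mol Si, 1.89638 mol O.
Total oxygen = 2.84751 mol. Normalization factor = 6/2.84751 = 2.10710.
Fe per 6 O = 0.16188 × 2.10710 = 0.341.

0.341 Fe apfu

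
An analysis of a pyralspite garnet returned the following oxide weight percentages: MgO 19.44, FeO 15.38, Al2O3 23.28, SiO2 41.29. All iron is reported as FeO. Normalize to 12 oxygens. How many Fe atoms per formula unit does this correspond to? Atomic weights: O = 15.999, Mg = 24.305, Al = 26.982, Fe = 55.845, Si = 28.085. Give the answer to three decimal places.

MgO: 19.44/40.304 = 0.48233 mol → 0.48233 mol Mg, 0.48233 mol O.
FeO: 15.38/71.844 = 0.21407 mol → 0.21407 mol Fe, 0.21407 mol O.
Al2O3: 23.28/101.961 = 0.22832 mol → 0.45664 mol Al, 0.68496 mol O.
SiO2: 41.29/60.083 = 0.68722 mol → 0.68722 mol Si, 1.37444 mol O.
Total oxygen = 2.75580 mol. Normalization factor = 12/2.75580 = 4.35445.
Fe per 12 O = 0.21407 × 4.35445 = 0.932.

0.932 Fe apfu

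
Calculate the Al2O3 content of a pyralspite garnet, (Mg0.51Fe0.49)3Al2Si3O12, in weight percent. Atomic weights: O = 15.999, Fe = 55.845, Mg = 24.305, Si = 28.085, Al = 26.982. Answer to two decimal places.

Molar mass of (Mg0.51Fe0.49)3Al2Si3O12 = 1.53×24.305 + 1.47×55.845 + 2×26.982 + 3×28.085 + 12×15.999 = 449.486 g/mol.
Each formula unit contains 2 Al, equivalent to 2/2 = 1.0000 mol Al2O3.
M(Al2O3) = 2×26.982 + 3×15.999 = 101.961 g/mol.
Mass of Al2O3 per formula unit = 1.0000 × 101.961 = 101.961 g.
Al2O3 wt% = 101.961 / 449.486 × 100 = 22.68%.

22.68 wt%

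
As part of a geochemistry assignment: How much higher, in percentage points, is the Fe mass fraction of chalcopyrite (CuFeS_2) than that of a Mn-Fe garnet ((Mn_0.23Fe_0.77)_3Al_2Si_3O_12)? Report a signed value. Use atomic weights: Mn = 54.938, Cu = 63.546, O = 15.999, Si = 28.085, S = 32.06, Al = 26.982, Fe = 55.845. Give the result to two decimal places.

M(CuFeS_2) = 183.511 g/mol, so wt% Fe = 55.845/183.511 × 100 = 30.43%.
M((Mn_0.23Fe_0.77)_3Al_2Si_3O_12) = 497.116 g/mol, so wt% Fe = 129.002/497.116 × 100 = 25.95%.
30.43 − 25.95 = 4.48 pp.

4.48 percentage points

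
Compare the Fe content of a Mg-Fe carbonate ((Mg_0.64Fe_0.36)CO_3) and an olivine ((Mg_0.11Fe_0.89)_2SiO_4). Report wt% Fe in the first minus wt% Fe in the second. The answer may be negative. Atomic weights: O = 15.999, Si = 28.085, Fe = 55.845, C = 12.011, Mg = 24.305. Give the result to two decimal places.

-29.49 percentage points

M((Mg_0.64Fe_0.36)CO_3) = 95.667 g/mol, so wt% Fe = 20.104/95.667 × 100 = 21.01%.
M((Mg_0.11Fe_0.89)_2SiO_4) = 196.832 g/mol, so wt% Fe = 99.404/196.832 × 100 = 50.50%.
21.01 − 50.50 = -29.49 pp.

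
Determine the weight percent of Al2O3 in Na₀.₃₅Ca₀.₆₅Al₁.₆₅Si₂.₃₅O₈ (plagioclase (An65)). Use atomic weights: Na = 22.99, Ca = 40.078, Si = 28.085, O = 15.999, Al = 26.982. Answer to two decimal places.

30.86 wt%

Molar mass of Na₀.₃₅Ca₀.₆₅Al₁.₆₅Si₂.₃₅O₈ = 0.35×22.99 + 0.65×40.078 + 1.65×26.982 + 2.35×28.085 + 8×15.999 = 272.609 g/mol.
Each formula unit contains 1.65 Al, equivalent to 1.65/2 = 0.8250 mol Al2O3.
M(Al2O3) = 2×26.982 + 3×15.999 = 101.961 g/mol.
Mass of Al2O3 per formula unit = 0.8250 × 101.961 = 84.118 g.
Al2O3 wt% = 84.118 / 272.609 × 100 = 30.86%.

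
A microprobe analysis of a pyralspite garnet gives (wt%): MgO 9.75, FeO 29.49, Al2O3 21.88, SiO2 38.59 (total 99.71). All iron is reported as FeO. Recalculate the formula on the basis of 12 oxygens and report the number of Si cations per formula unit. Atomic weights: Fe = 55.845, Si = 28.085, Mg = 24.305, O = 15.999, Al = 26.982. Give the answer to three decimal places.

9.75 wt% MgO ÷ 40.304 g/mol = 0.24191 mol, giving 0.24191 Mg and 0.24191 O.
29.49 wt% FeO ÷ 71.844 g/mol = 0.41047 mol, giving 0.41047 Fe and 0.41047 O.
21.88 wt% Al2O3 ÷ 101.961 g/mol = 0.21459 mol, giving 0.42918 Al and 0.64377 O.
38.59 wt% SiO2 ÷ 60.083 g/mol = 0.64228 mol, giving 0.64228 Si and 1.28456 O.
Oxygen sums to 2.58071; scaling by 12/2.58071 = 4.64988 puts the formula on 12 O.
Si: 0.64228 × 4.64988 = 2.987 atoms per formula unit.

2.987 Si apfu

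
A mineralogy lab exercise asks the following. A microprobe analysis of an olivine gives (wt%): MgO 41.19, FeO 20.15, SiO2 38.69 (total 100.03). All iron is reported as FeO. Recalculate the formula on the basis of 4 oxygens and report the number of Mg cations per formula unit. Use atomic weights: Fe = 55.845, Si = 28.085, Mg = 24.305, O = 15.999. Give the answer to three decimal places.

MgO: 41.19/40.304 = 1.02198 mol → 1.02198 mol Mg, 1.02198 mol O.
FeO: 20.15/71.844 = 0.28047 mol → 0.28047 mol Fe, 0.28047 mol O.
SiO2: 38.69/60.083 = 0.64394 mol → 0.64394 mol Si, 1.28788 mol O.
Total oxygen = 2.59033 mol. Normalization factor = 4/2.59033 = 1.54420.
Mg per 4 O = 1.02198 × 1.54420 = 1.578.

1.578 Mg apfu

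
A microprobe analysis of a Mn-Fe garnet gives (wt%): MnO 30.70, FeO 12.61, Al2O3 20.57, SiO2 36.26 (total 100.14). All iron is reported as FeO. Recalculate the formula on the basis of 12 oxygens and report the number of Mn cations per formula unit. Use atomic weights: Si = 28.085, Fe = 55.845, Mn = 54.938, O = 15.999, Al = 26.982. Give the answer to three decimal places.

2.146 Mn apfu

MnO: 30.70/70.937 = 0.43278 mol → 0.43278 mol Mn, 0.43278 mol O.
FeO: 12.61/71.844 = 0.17552 mol → 0.17552 mol Fe, 0.17552 mol O.
Al2O3: 20.57/101.961 = 0.20174 mol → 0.40348 mol Al, 0.60522 mol O.
SiO2: 36.26/60.083 = 0.60350 mol → 0.60350 mol Si, 1.20700 mol O.
Total oxygen = 2.42052 mol. Normalization factor = 12/2.42052 = 4.95761.
Mn per 12 O = 0.43278 × 4.95761 = 2.146.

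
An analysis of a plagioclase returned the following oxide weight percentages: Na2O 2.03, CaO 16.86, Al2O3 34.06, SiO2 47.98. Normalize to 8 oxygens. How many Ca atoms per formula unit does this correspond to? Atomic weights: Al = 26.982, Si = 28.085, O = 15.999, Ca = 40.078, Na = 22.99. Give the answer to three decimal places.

Na2O: 2.03/61.979 = 0.03275 mol → 0.06550 mol Na, 0.03275 mol O.
CaO: 16.86/56.077 = 0.30066 mol → 0.30066 mol Ca, 0.30066 mol O.
Al2O3: 34.06/101.961 = 0.33405 mol → 0.66810 mol Al, 1.00215 mol O.
SiO2: 47.98/60.083 = 0.79856 mol → 0.79856 mol Si, 1.59712 mol O.
Total oxygen = 2.93268 mol. Normalization factor = 8/2.93268 = 2.72788.
Ca per 8 O = 0.30066 × 2.72788 = 0.820.

0.820 Ca apfu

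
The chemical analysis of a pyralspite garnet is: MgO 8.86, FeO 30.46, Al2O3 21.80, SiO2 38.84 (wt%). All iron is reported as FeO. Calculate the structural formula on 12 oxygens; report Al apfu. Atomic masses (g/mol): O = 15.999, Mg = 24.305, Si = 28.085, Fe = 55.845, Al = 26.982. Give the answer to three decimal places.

MgO: 8.86/40.304 = 0.21983 mol → 0.21983 mol Mg, 0.21983 mol O.
FeO: 30.46/71.844 = 0.42397 mol → 0.42397 mol Fe, 0.42397 mol O.
Al2O3: 21.80/101.961 = 0.21381 mol → 0.42762 mol Al, 0.64143 mol O.
SiO2: 38.84/60.083 = 0.64644 mol → 0.64644 mol Si, 1.29288 mol O.
Total oxygen = 2.57811 mol. Normalization factor = 12/2.57811 = 4.65457.
Al per 12 O = 0.42762 × 4.65457 = 1.990.

1.990 Al apfu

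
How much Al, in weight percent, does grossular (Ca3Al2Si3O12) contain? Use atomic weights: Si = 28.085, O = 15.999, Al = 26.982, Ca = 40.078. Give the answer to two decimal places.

11.98 weight percent

Formula mass = 3·40.078 + 2·26.982 + 3·28.085 + 12·15.999 = 450.441 g/mol, of which 53.964 g is Al.
So Al makes up 53.964/450.441 = 0.1198 of the mass, i.e. 11.98%.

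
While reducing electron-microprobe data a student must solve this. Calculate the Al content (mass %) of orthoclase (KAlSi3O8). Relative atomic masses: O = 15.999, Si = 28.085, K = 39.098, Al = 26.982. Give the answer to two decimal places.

9.69 mass %

Molar mass of KAlSi3O8: 1·39.098 + 1·26.982 + 3·28.085 + 8·15.999 = 278.327 g/mol.
Mass of Al per formula unit: 1 × 26.982 = 26.982 g.
Weight fraction Al = 26.982 / 278.327 = 0.0969.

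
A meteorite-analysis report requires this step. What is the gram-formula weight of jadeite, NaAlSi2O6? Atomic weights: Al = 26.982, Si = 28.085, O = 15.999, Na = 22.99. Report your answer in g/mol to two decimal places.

202.14 g/mol

Na: 1 × 22.99 = 22.9900
Al: 1 × 26.982 = 26.9820
Si: 2 × 28.085 = 56.1700
O: 6 × 15.999 = 95.9940
Summing the contributions gives the formula mass.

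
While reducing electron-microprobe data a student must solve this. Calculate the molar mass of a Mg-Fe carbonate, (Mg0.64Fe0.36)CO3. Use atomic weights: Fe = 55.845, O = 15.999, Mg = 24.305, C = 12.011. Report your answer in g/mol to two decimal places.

95.67 g/mol

Mg: 0.64 × 24.305 = 15.5552
Fe: 0.36 × 55.845 = 20.1042
C: 1 × 12.011 = 12.0110
O: 3 × 15.999 = 47.9970
Summing the contributions gives the formula mass.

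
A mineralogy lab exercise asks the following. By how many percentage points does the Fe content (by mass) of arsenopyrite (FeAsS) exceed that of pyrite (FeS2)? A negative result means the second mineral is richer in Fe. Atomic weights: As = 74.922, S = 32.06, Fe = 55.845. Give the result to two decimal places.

-12.25 percentage points

First mineral: 55.845 g Fe in 162.827 g formula = 34.30 wt% Fe.
Second mineral: 55.845 g Fe in 119.965 g formula = 46.55 wt% Fe.
34.30% − 46.55% gives a difference of -12.25 percentage points.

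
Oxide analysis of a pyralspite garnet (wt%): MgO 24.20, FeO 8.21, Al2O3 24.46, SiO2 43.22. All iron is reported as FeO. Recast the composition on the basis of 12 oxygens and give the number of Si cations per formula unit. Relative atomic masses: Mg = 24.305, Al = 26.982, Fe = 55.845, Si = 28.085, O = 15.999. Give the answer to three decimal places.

3.004 Si apfu

24.20 wt% MgO ÷ 40.304 g/mol = 0.60044 mol, giving 0.60044 Mg and 0.60044 O.
8.21 wt% FeO ÷ 71.844 g/mol = 0.11428 mol, giving 0.11428 Fe and 0.11428 O.
24.46 wt% Al2O3 ÷ 101.961 g/mol = 0.23990 mol, giving 0.47980 Al and 0.71970 O.
43.22 wt% SiO2 ÷ 60.083 g/mol = 0.71934 mol, giving 0.71934 Si and 1.43868 O.
Oxygen sums to 2.87310; scaling by 12/2.87310 = 4.17667 puts the formula on 12 O.
Si: 0.71934 × 4.17667 = 3.004 atoms per formula unit.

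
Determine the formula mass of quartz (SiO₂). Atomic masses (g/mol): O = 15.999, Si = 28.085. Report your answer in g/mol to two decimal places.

60.08 g/mol

Si: 1 × 28.085 = 28.0850
O: 2 × 15.999 = 31.9980
Summing the contributions gives the formula mass.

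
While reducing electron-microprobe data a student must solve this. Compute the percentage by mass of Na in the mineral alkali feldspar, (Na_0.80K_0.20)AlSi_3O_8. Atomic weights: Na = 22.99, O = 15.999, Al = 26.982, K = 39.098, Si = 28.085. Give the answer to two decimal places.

6.93 weight percent

M((Na_0.80K_0.20)AlSi_3O_8) = 265.441 g/mol.
Na contributes 0.80 × 22.99 = 18.392 g per mole.
18.392/265.441 = 0.0693 → 6.93%.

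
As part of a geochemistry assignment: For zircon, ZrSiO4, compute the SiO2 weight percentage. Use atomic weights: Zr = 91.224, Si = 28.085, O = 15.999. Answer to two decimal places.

Molar mass of ZrSiO4 = 1×91.224 + 1×28.085 + 4×15.999 = 183.305 g/mol.
Each formula unit contains 1 Si, equivalent to 1/1 = 1.0000 mol SiO2.
M(SiO2) = 1×28.085 + 2×15.999 = 60.083 g/mol.
Mass of SiO2 per formula unit = 1.0000 × 60.083 = 60.083 g.
SiO2 wt% = 60.083 / 183.305 × 100 = 32.78%.

32.78 wt%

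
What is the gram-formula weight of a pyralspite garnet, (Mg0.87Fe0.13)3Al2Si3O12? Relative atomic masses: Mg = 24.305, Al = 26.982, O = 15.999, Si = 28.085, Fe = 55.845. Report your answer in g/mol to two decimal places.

415.42 g/mol

The formula mass is the sum 2.61*24.305 + 0.39*55.845 + 2*26.982 + 3*28.085 + 12*15.999.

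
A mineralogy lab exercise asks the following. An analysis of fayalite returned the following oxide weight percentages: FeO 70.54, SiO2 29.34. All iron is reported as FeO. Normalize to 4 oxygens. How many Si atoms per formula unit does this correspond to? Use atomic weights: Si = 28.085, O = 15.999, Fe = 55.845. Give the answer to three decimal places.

0.997 Si apfu

FeO (M=71.844): mol = 0.98185; Fe = 0.98185, O = 0.98185.
SiO2 (M=60.083): mol = 0.48832; Si = 0.48832, O = 0.97664.
ΣO = 1.95849; factor = 4/ΣO = 2.04239.
Si apfu = 0.48832 × 2.04239 = 0.997.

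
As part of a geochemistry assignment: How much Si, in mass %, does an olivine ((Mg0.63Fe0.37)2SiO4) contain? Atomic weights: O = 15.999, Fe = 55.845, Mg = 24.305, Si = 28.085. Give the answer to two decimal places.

17.12 mass %

Molar mass of (Mg0.63Fe0.37)2SiO4: 1.26×24.305 + 0.74×55.845 + 1×28.085 + 4×15.999 = 164.031 g/mol.
Mass of Si per formula unit: 1 × 28.085 = 28.085 g.
Weight fraction Si = 28.085 / 164.031 = 0.1712.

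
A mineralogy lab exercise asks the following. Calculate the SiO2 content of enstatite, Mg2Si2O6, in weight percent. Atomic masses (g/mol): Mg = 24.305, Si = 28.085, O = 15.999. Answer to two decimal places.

Formula mass = 200.774 g/mol.
2 Si → 2.0000 mol SiO2 per formula unit; M(SiO2) = 60.083, so SiO2 mass = 120.166 g.
120.166/200.774 × 100 = 59.85 wt%.

59.85 wt%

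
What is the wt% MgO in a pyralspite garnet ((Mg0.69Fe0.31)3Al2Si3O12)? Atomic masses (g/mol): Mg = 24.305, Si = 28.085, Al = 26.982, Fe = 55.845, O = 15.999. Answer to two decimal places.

Molar mass of (Mg0.69Fe0.31)3Al2Si3O12 = 2.07*24.305 + 0.93*55.845 + 2*26.982 + 3*28.085 + 12*15.999 = 432.454 g/mol.
Each formula unit contains 2.07 Mg, equivalent to 2.07/1 = 2.0700 mol MgO.
M(MgO) = 1×24.305 + 1×15.999 = 40.304 g/mol.
Mass of MgO per formula unit = 2.0700 × 40.304 = 83.429 g.
MgO wt% = 83.429 / 432.454 × 100 = 19.29%.

19.29 wt%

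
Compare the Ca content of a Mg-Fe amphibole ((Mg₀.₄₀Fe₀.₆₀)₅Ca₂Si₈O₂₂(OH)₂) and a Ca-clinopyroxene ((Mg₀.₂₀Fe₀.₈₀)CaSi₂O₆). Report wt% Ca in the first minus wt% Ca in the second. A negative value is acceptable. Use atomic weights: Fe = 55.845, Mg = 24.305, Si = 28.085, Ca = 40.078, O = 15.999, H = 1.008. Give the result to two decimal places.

M((Mg₀.₄₀Fe₀.₆₀)₅Ca₂Si₈O₂₂(OH)₂) = 906.973 g/mol, so wt% Ca = 80.156/906.973 × 100 = 8.84%.
M((Mg₀.₂₀Fe₀.₈₀)CaSi₂O₆) = 241.779 g/mol, so wt% Ca = 40.078/241.779 × 100 = 16.58%.
8.84 − 16.58 = -7.74 pp.

-7.74 percentage points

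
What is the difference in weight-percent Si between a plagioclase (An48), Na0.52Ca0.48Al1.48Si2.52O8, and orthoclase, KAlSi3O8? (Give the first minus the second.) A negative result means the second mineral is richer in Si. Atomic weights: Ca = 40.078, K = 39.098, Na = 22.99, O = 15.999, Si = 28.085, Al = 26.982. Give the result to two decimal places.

First mineral: 70.774 g Si in 269.892 g formula = 26.22 wt% Si.
Second mineral: 84.255 g Si in 278.327 g formula = 30.27 wt% Si.
26.22% − 30.27% gives a difference of -4.05 percentage points.

-4.05 percentage points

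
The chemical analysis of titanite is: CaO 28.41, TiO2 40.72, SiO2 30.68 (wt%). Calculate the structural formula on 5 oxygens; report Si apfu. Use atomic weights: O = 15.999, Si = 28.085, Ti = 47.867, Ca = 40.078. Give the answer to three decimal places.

28.41 wt% CaO ÷ 56.077 g/mol = 0.50662 mol, giving 0.50662 Ca and 0.50662 O.
40.72 wt% TiO2 ÷ 79.865 g/mol = 0.50986 mol, giving 0.50986 Ti and 1.01972 O.
30.68 wt% SiO2 ÷ 60.083 g/mol = 0.51063 mol, giving 0.51063 Si and 1.02126 O.
Oxygen sums to 2.54760; scaling by 5/2.54760 = 1.96263 puts the formula on 5 O.
Si: 0.51063 × 1.96263 = 1.002 atoms per formula unit.

1.002 Si apfu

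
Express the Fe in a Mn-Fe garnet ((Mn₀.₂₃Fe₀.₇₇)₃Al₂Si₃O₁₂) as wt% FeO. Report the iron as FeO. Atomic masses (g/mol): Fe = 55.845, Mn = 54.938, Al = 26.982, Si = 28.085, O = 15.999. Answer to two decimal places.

Formula mass = 497.116 g/mol.
2.31 Fe → 2.3100 mol FeO per formula unit; M(FeO) = 71.844, so FeO mass = 165.960 g.
165.960/497.116 × 100 = 33.38 wt%.

33.38 wt%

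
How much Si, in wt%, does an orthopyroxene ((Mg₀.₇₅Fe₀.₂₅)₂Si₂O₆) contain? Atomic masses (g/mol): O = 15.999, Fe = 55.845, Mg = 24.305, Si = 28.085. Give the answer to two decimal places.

Formula mass = 1.50·24.305 + 0.50·55.845 + 2·28.085 + 6·15.999 = 216.544 g/mol, of which 56.170 g is Si.
So Si makes up 56.170/216.544 = 0.2594 of the mass, i.e. 25.94%.

25.94 wt%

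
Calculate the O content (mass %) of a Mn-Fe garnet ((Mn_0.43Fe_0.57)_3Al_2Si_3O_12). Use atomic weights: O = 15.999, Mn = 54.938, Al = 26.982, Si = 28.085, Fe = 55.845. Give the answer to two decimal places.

38.66 mass %

Molar mass of (Mn_0.43Fe_0.57)_3Al_2Si_3O_12: 1.29*54.938 + 1.71*55.845 + 2*26.982 + 3*28.085 + 12*15.999 = 496.572 g/mol.
Mass of O per formula unit: 12 × 15.999 = 191.988 g.
Weight fraction O = 191.988 / 496.572 = 0.3866.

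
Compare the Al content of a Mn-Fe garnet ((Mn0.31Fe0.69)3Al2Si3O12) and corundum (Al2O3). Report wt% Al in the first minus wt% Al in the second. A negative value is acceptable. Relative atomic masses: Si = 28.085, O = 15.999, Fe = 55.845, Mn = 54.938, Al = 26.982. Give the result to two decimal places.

Al in (Mn0.31Fe0.69)3Al2Si3O12: molar mass 496.898 g/mol; 2×26.982 = 53.964 g → 10.86 wt%.
Al in Al2O3: molar mass 101.961 g/mol; 2×26.982 = 53.964 g → 52.93 wt%.
Difference = 10.86 − 52.93 = -42.07 percentage points.

-42.07 percentage points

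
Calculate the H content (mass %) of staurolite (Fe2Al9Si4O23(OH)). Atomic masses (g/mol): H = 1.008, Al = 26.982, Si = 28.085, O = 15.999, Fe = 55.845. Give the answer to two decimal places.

M(Fe2Al9Si4O23(OH)) = 851.852 g/mol.
H contributes 1 × 1.008 = 1.008 g per mole.
1.008/851.852 = 0.0012 → 0.12%.

0.12 mass %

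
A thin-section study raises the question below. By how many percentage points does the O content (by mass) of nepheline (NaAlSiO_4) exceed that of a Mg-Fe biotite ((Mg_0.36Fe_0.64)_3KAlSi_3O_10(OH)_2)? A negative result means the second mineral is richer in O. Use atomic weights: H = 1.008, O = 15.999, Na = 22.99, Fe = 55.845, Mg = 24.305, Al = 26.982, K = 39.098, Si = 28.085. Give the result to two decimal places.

O in NaAlSiO_4: molar mass 142.053 g/mol; 4×15.999 = 63.996 g → 45.05 wt%.
O in (Mg_0.36Fe_0.64)_3KAlSi_3O_10(OH)_2: molar mass 477.811 g/mol; 12×15.999 = 191.988 g → 40.18 wt%.
Difference = 45.05 − 40.18 = 4.87 percentage points.

4.87 percentage points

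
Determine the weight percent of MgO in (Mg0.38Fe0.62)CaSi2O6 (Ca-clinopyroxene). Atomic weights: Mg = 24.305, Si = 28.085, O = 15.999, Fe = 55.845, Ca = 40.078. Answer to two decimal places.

M((Mg0.38Fe0.62)CaSi2O6) = 236.102 g/mol; M(MgO) = 40.304 g/mol.
Moles MgO per formula unit = 0.38 Mg ÷ 1 = 0.3800.
MgO fraction = (0.3800 × 40.304) / 236.102 = 15.316/236.102 = 0.0649.

6.49 wt%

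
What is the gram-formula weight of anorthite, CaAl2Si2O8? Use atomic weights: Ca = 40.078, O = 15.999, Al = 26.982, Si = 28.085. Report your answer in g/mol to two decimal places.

Ca: 1 × 40.078 = 40.0780
Al: 2 × 26.982 = 53.9640
Si: 2 × 28.085 = 56.1700
O: 8 × 15.999 = 127.9920
Summing the contributions gives the formula mass.

278.20 g/mol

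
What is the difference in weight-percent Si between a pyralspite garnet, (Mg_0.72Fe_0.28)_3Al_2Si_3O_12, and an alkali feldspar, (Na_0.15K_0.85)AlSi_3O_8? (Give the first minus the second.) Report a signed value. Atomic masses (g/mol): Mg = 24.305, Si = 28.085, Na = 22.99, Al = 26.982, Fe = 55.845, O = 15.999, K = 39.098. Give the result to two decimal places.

Si in (Mg_0.72Fe_0.28)_3Al_2Si_3O_12: molar mass 429.616 g/mol; 3×28.085 = 84.255 g → 19.61 wt%.
Si in (Na_0.15K_0.85)AlSi_3O_8: molar mass 275.911 g/mol; 3×28.085 = 84.255 g → 30.54 wt%.
Difference = 19.61 − 30.54 = -10.93 percentage points.

-10.93 percentage points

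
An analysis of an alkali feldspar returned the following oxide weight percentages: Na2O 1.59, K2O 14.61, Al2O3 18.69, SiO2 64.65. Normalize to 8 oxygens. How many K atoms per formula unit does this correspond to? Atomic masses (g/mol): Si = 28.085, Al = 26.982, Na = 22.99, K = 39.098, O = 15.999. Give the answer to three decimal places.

0.861 K apfu

Na2O: 1.59/61.979 = 0.02565 mol → 0.05130 mol Na, 0.02565 mol O.
K2O: 14.61/94.195 = 0.15510 mol → 0.31020 mol K, 0.15510 mol O.
Al2O3: 18.69/101.961 = 0.18331 mol → 0.36662 mol Al, 0.54993 mol O.
SiO2: 64.65/60.083 = 1.07601 mol → 1.07601 mol Si, 2.15202 mol O.
Total oxygen = 2.88270 mol. Normalization factor = 8/2.88270 = 2.77518.
K per 8 O = 0.31020 × 2.77518 = 0.861.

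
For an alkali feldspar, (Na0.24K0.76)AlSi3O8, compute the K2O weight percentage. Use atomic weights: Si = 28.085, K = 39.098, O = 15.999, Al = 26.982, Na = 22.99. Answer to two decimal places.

13.04 wt%

M((Na0.24K0.76)AlSi3O8) = 274.461 g/mol; M(K2O) = 94.195 g/mol.
Moles K2O per formula unit = 0.76 K ÷ 2 = 0.3800.
K2O fraction = (0.3800 × 94.195) / 274.461 = 35.794/274.461 = 0.1304.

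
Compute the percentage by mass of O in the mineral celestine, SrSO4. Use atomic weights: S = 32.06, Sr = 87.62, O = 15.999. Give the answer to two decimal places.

34.84 weight percent

M(SrSO4) = 183.676 g/mol.
O contributes 4 × 15.999 = 63.996 g per mole.
63.996/183.676 = 0.3484 → 34.84%.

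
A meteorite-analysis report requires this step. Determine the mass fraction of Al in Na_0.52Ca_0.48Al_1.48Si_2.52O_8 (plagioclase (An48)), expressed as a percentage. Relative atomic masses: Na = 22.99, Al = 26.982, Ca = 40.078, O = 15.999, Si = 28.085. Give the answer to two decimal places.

14.80 mass %

Molar mass of Na_0.52Ca_0.48Al_1.48Si_2.52O_8: 0.52*22.99 + 0.48*40.078 + 1.48*26.982 + 2.52*28.085 + 8*15.999 = 269.892 g/mol.
Mass of Al per formula unit: 1.48 × 26.982 = 39.933 g.
Weight fraction Al = 39.933 / 269.892 = 0.1480.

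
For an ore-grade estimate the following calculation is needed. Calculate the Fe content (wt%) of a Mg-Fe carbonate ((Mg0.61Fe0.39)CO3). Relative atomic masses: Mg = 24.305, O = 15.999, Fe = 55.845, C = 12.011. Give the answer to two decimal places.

M((Mg0.61Fe0.39)CO3) = 96.614 g/mol.
Fe contributes 0.39 × 55.845 = 21.780 g per mole.
21.780/96.614 = 0.2254 → 22.54%.

22.54 wt%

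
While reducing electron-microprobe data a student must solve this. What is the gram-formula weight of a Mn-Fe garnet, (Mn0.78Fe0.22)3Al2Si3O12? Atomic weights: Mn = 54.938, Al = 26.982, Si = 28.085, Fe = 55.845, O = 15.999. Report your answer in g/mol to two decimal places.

495.62 g/mol

Mn: 2.34 × 54.938 = 128.5549
Fe: 0.66 × 55.845 = 36.8577
Al: 2 × 26.982 = 53.9640
Si: 3 × 28.085 = 84.2550
O: 12 × 15.999 = 191.9880
Summing the contributions gives the formula mass.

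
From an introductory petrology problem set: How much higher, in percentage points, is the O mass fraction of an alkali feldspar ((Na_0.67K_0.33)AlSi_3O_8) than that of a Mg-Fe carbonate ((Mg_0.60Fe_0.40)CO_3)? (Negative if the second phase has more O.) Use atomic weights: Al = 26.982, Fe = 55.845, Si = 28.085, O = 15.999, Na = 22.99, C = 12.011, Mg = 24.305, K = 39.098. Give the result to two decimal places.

-1.68 percentage points

O in (Na_0.67K_0.33)AlSi_3O_8: molar mass 267.535 g/mol; 8×15.999 = 127.992 g → 47.84 wt%.
O in (Mg_0.60Fe_0.40)CO_3: molar mass 96.929 g/mol; 3×15.999 = 47.997 g → 49.52 wt%.
Difference = 47.84 − 49.52 = -1.68 percentage points.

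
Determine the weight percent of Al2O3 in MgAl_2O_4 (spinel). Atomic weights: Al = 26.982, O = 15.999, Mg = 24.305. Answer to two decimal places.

M(MgAl_2O_4) = 142.265 g/mol; M(Al2O3) = 101.961 g/mol.
Moles Al2O3 per formula unit = 2 Al ÷ 2 = 1.0000.
Al2O3 fraction = (1.0000 × 101.961) / 142.265 = 101.961/142.265 = 0.7167.

71.67 wt%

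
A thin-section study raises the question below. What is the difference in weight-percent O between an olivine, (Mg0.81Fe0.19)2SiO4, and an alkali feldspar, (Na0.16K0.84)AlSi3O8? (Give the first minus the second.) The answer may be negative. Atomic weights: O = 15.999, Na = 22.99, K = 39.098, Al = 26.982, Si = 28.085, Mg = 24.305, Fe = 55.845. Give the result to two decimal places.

-4.50 percentage points

O in (Mg0.81Fe0.19)2SiO4: molar mass 152.676 g/mol; 4×15.999 = 63.996 g → 41.92 wt%.
O in (Na0.16K0.84)AlSi3O8: molar mass 275.750 g/mol; 8×15.999 = 127.992 g → 46.42 wt%.
Difference = 41.92 − 46.42 = -4.50 percentage points.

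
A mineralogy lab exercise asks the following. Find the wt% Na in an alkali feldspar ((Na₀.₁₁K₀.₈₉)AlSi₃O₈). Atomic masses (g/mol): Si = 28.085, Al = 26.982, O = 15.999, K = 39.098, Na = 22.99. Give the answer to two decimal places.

0.91 weight percent

Formula mass = 0.11×22.99 + 0.89×39.098 + 1×26.982 + 3×28.085 + 8×15.999 = 276.555 g/mol, of which 2.529 g is Na.
So Na makes up 2.529/276.555 = 0.0091 of the mass, i.e. 0.91%.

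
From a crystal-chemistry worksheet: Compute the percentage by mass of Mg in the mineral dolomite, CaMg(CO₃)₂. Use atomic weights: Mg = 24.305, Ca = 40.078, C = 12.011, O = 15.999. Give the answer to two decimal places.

Molar mass of CaMg(CO₃)₂: 1*40.078 + 1*24.305 + 2*12.011 + 6*15.999 = 184.399 g/mol.
Mass of Mg per formula unit: 1 × 24.305 = 24.305 g.
Weight fraction Mg = 24.305 / 184.399 = 0.1318.

13.18 wt%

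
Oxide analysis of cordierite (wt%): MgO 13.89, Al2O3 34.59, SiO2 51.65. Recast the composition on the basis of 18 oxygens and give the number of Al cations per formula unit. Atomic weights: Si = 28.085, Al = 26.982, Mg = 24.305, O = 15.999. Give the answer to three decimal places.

MgO (M=40.304): mol = 0.34463; Mg = 0.34463, O = 0.34463.
Al2O3 (M=101.961): mol = 0.33925; Al = 0.67850, O = 1.01775.
SiO2 (M=60.083): mol = 0.85964; Si = 0.85964, O = 1.71928.
ΣO = 3.08166; factor = 18/ΣO = 5.84101.
Al apfu = 0.67850 × 5.84101 = 3.963.

3.963 Al apfu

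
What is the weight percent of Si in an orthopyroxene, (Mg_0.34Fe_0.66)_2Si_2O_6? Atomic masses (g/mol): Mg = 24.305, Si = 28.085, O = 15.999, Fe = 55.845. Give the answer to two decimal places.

Formula mass = 0.68·24.305 + 1.32·55.845 + 2·28.085 + 6·15.999 = 242.407 g/mol, of which 56.170 g is Si.
So Si makes up 56.170/242.407 = 0.2317 of the mass, i.e. 23.17%.

23.17 wt%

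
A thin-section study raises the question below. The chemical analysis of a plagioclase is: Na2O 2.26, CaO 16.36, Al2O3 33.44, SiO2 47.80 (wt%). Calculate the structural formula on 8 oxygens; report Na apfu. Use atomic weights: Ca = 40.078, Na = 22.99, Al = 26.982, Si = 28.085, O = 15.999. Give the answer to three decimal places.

0.201 Na apfu

2.26 wt% Na2O ÷ 61.979 g/mol = 0.03646 mol, giving 0.07292 Na and 0.03646 O.
16.36 wt% CaO ÷ 56.077 g/mol = 0.29174 mol, giving 0.29174 Ca and 0.29174 O.
33.44 wt% Al2O3 ÷ 101.961 g/mol = 0.32797 mol, giving 0.65594 Al and 0.98391 O.
47.80 wt% SiO2 ÷ 60.083 g/mol = 0.79557 mol, giving 0.79557 Si and 1.59114 O.
Oxygen sums to 2.90325; scaling by 8/2.90325 = 2.75553 puts the formula on 8 O.
Na: 0.07292 × 2.75553 = 0.201 atoms per formula unit.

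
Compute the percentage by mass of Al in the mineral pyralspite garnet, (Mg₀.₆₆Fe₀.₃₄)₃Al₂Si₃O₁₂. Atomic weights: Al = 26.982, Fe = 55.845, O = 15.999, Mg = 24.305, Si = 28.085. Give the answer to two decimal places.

M((Mg₀.₆₆Fe₀.₃₄)₃Al₂Si₃O₁₂) = 435.293 g/mol.
Al contributes 2 × 26.982 = 53.964 g per mole.
53.964/435.293 = 0.1240 → 12.40%.

12.40 mass %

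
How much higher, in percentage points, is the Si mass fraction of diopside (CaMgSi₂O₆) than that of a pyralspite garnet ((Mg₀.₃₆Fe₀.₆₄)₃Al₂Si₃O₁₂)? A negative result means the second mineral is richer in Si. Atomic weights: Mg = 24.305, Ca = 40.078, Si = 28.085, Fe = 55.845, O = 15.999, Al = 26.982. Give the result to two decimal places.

7.77 percentage points

M(CaMgSi₂O₆) = 216.547 g/mol, so wt% Si = 56.170/216.547 × 100 = 25.94%.
M((Mg₀.₃₆Fe₀.₆₄)₃Al₂Si₃O₁₂) = 463.679 g/mol, so wt% Si = 84.255/463.679 × 100 = 18.17%.
25.94 − 18.17 = 7.77 pp.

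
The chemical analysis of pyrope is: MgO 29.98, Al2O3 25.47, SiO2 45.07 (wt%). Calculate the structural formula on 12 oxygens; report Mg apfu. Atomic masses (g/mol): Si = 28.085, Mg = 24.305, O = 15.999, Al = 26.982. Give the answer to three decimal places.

2.982 Mg apfu

MgO: 29.98/40.304 = 0.74385 mol → 0.74385 mol Mg, 0.74385 mol O.
Al2O3: 25.47/101.961 = 0.24980 mol → 0.49960 mol Al, 0.74940 mol O.
SiO2: 45.07/60.083 = 0.75013 mol → 0.75013 mol Si, 1.50026 mol O.
Total oxygen = 2.99351 mol. Normalization factor = 12/2.99351 = 4.00867.
Mg per 12 O = 0.74385 × 4.00867 = 2.982.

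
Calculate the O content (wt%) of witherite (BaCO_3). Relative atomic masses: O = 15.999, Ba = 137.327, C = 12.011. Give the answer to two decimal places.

24.32 wt%

Formula mass = 1*137.327 + 1*12.011 + 3*15.999 = 197.335 g/mol, of which 47.997 g is O.
So O makes up 47.997/197.335 = 0.2432 of the mass, i.e. 24.32%.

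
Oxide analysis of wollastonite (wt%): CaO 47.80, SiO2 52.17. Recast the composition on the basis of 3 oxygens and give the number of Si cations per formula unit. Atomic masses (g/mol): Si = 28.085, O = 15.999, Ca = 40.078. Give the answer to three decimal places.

CaO: 47.80/56.077 = 0.85240 mol → 0.85240 mol Ca, 0.85240 mol O.
SiO2: 52.17/60.083 = 0.86830 mol → 0.86830 mol Si, 1.73660 mol O.
Total oxygen = 2.58900 mol. Normalization factor = 3/2.58900 = 1.15875.
Si per 3 O = 0.86830 × 1.15875 = 1.006.

1.006 Si apfu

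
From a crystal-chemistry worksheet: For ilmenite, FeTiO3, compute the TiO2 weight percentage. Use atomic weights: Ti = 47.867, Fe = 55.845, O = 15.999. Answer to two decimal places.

52.64 wt%

M(FeTiO3) = 151.709 g/mol; M(TiO2) = 79.865 g/mol.
Moles TiO2 per formula unit = 1 Ti ÷ 1 = 1.0000.
TiO2 fraction = (1.0000 × 79.865) / 151.709 = 79.865/151.709 = 0.5264.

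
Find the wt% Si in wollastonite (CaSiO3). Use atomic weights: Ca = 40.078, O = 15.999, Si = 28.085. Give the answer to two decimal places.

24.18 wt%

Formula mass = 1×40.078 + 1×28.085 + 3×15.999 = 116.160 g/mol, of which 28.085 g is Si.
So Si makes up 28.085/116.160 = 0.2418 of the mass, i.e. 24.18%.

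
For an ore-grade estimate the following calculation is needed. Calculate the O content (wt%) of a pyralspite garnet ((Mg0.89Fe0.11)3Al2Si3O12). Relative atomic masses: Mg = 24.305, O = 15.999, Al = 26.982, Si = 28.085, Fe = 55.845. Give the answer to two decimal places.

46.43 wt%

Formula mass = 2.67*24.305 + 0.33*55.845 + 2*26.982 + 3*28.085 + 12*15.999 = 413.530 g/mol, of which 191.988 g is O.
So O makes up 191.988/413.530 = 0.4643 of the mass, i.e. 46.43%.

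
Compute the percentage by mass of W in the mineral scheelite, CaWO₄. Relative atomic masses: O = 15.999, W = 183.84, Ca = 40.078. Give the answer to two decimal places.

Formula mass = 1×40.078 + 1×183.84 + 4×15.999 = 287.914 g/mol, of which 183.840 g is W.
So W makes up 183.840/287.914 = 0.6385 of the mass, i.e. 63.85%.

63.85 mass %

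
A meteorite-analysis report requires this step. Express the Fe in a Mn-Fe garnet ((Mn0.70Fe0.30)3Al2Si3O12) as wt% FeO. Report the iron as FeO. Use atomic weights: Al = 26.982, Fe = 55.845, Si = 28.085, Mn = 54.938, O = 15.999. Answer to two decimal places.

Formula mass = 495.837 g/mol.
0.90 Fe → 0.9000 mol FeO per formula unit; M(FeO) = 71.844, so FeO mass = 64.660 g.
64.660/495.837 × 100 = 13.04 wt%.

13.04 wt%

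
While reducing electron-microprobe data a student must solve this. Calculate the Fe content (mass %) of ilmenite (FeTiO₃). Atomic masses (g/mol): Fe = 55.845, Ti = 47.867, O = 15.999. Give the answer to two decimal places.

Molar mass of FeTiO₃: 1*55.845 + 1*47.867 + 3*15.999 = 151.709 g/mol.
Mass of Fe per formula unit: 1 × 55.845 = 55.845 g.
Weight fraction Fe = 55.845 / 151.709 = 0.3681.

36.81 mass %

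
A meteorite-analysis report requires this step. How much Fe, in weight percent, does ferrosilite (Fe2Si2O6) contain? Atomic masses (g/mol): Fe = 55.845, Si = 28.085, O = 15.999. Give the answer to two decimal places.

Formula mass = 2·55.845 + 2·28.085 + 6·15.999 = 263.854 g/mol, of which 111.690 g is Fe.
So Fe makes up 111.690/263.854 = 0.4233 of the mass, i.e. 42.33%.

42.33 weight percent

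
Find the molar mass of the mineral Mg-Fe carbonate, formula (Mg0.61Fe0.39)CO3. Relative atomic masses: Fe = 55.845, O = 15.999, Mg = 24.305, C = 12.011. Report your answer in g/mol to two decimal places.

96.61 g/mol

M = 0.61*24.305 + 0.39*55.845 + 1*12.011 + 3*15.999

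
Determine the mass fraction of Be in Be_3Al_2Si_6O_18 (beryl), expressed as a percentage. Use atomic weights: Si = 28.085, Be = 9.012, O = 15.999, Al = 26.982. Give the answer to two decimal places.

5.03 wt%

Molar mass of Be_3Al_2Si_6O_18: 3·9.012 + 2·26.982 + 6·28.085 + 18·15.999 = 537.492 g/mol.
Mass of Be per formula unit: 3 × 9.012 = 27.036 g.
Weight fraction Be = 27.036 / 537.492 = 0.0503.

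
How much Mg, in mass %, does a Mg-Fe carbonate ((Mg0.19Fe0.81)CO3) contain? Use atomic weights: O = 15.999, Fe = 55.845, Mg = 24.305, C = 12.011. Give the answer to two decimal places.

4.20 mass %

Formula mass = 0.19·24.305 + 0.81·55.845 + 1·12.011 + 3·15.999 = 109.860 g/mol, of which 4.618 g is Mg.
So Mg makes up 4.618/109.860 = 0.0420 of the mass, i.e. 4.20%.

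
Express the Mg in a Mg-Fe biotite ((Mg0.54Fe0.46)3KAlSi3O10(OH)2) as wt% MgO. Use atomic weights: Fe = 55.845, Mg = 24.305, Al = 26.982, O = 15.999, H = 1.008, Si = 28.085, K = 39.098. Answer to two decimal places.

14.17 wt%

Formula mass = 460.779 g/mol.
1.62 Mg → 1.6200 mol MgO per formula unit; M(MgO) = 40.304, so MgO mass = 65.292 g.
65.292/460.779 × 100 = 14.17 wt%.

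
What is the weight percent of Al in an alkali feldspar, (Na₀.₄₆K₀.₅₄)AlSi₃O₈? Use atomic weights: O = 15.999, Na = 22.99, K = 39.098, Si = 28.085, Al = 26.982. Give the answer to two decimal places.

Molar mass of (Na₀.₄₆K₀.₅₄)AlSi₃O₈: 0.46×22.99 + 0.54×39.098 + 1×26.982 + 3×28.085 + 8×15.999 = 270.917 g/mol.
Mass of Al per formula unit: 1 × 26.982 = 26.982 g.
Weight fraction Al = 26.982 / 270.917 = 0.0996.

9.96 mass %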